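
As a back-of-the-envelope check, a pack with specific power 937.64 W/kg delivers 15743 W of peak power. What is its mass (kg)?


m = P / SP = 15743 / 937.64 = 16.79 kg

16.79 kg


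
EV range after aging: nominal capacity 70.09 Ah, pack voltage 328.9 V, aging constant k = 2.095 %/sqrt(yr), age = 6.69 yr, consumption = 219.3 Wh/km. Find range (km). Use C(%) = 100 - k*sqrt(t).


Step 1: capacity retention = 100 - 2.095 * sqrt(6.69) = 100 - 2.095 * 2.5865 = 94.581%
Step 2: C_now = 70.09 * 94.581/100 = 66.292 Ah
Step 3: E_pack = V * C_now = 328.9 * 66.292 = 21803 Wh
Step 4: range = E_pack / consumption = 21803 / 219.3 = 99.42 km

99.42 km


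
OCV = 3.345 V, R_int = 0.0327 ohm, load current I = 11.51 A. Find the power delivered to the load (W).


Step 1: V_terminal = OCV - I*R = 3.345 - 11.51 * 0.0327 = 2.9686 V
Step 2: P_out = V_terminal * I = 2.9686 * 11.51 = 34.17 W

34.17 W


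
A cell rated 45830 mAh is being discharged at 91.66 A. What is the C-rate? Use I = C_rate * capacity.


Convert: capacity = 45830 mAh = 45.83 Ah
Rearranging: C_rate = 91.66 / 45.83 = 2C

2C


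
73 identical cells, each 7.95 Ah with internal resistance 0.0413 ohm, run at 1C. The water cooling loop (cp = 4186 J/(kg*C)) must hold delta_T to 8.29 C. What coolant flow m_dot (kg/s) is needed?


Step 1: I = 1 * 7.95 = 7.95 A
Step 2: Q_cell = I^2 * R = 7.95^2 * 0.0413 = 2.6103 W
Step 3: Q_total = 73 * 2.6103 = 190.55 W
Step 4: m_dot = Q_total / (cp * dT) = 190.55 / (4186 * 8.29) = 0.005491 kg/s

0.005491 kg/s


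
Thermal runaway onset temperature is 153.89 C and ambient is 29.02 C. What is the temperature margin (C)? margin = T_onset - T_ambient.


Safety margin = 153.89 C - 29.02 C = 124.87 C

124.87 C


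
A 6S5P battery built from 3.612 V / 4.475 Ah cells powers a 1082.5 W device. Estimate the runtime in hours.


Step 1: E_pack = Ns * V_cell * Np * C_cell = 6 * 3.612 * 5 * 4.475 = 484.91 Wh
Step 2: t = E_pack / P = 484.91 / 1082.5 = 0.4480 hr

0.4480 hr


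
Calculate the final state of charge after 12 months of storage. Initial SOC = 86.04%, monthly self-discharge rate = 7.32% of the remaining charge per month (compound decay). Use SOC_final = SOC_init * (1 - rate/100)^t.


decay = (1 - 7.32/100)^12 = 0.40164
SOC_final = 86.04 * 0.40164 = 34.56%

34.56%


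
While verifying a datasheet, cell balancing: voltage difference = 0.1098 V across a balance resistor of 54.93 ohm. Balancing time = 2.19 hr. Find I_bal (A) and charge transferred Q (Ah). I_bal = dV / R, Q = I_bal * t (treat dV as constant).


I_bal = dV / R = 0.1098 / 54.93 = 0.0019989 A
Q = I_bal * t = 0.0019989 * 2.19 = 0.004378 Ah

I=0.0019989 A, Q=0.004378 Ah


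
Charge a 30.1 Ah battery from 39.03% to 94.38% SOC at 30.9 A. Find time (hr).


delta_Ah = 30.1 * (94.38 - 39.03) / 100 = 16.66 Ah
t = delta_Ah / I = 16.66 / 30.9 = 0.5392 hr

0.5392 hr


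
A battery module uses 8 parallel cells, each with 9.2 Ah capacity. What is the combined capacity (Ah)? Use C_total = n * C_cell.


C_total = 8 * 9.2 = 73.6 Ah

73.6 Ah


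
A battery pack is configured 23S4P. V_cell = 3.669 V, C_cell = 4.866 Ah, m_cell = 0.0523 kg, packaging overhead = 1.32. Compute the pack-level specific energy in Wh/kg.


Step 1: V_pack = 23 * 3.669 = 84.387 V
Step 2: C_pack = 4 * 4.866 = 19.464 Ah
Step 3: E_pack = V_pack * C_pack = 84.387 * 19.464 = 1642.5 Wh
Step 4: m_pack = 23 * 4 * 0.0523 * 1.32 = 6.3513 kg
Step 5: ED = E_pack / m_pack = 1642.5 / 6.3513 = 258.6 Wh/kg

258.6 Wh/kg


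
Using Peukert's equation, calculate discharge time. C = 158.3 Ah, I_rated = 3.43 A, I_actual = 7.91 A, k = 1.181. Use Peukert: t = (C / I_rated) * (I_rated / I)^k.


Step 1: t_rated = C / I_rated = 158.3 / 3.43 = 46.152 hr
Step 2: ratio = 3.43 / 7.91 = 0.43363
Step 3: ratio^k = 0.43363^1.181 = 0.37277
Step 4: t = t_rated * ratio^k = 46.152 * 0.37277 = 17.20 hr

17.20 hr


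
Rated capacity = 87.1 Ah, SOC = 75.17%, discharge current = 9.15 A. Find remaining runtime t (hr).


Step 1: remaining = SOC/100 * C_total = 75.17/100 * 87.1 = 65.473 Ah
Step 2: t = remaining / I = 65.473 / 9.15 = 7.156 hr

7.156 hr


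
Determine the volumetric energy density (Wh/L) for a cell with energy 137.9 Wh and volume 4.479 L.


ED = E / V = 137.9 / 4.479 = 30.79 Wh/L

30.79 Wh/L


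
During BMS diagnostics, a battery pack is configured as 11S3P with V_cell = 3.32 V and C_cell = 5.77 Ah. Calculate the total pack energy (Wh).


V_pack = 11 * 3.32 = 36.52 V
C_pack = 3 * 5.77 = 17.31 Ah
E = V_pack * C_pack = 36.52 * 17.31 = 632.2 Wh

632.2 Wh


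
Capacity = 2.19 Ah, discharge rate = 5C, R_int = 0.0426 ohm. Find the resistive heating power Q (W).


Step 1: I = C_rate * capacity = 5 * 2.19 = 10.95 A
Step 2: Q = I^2 * R = 10.95^2 * 0.0426 = 119.9 * 0.0426 = 5.108 W

5.108 W


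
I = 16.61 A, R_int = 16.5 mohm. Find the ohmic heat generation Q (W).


Convert: R = 16.5 mohm = 0.0165 ohm
I^2 = 275.89
Q = 275.89 * 0.0165 = 4.552 W

4.552 W


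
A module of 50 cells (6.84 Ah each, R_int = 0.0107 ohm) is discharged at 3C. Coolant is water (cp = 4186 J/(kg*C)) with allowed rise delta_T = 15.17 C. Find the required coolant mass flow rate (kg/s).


Step 1: I = 3 * 6.84 = 20.52 A
Step 2: Q_cell = I^2 * R = 20.52^2 * 0.0107 = 4.5055 W
Step 3: Q_total = 50 * 4.5055 = 225.28 W
Step 4: m_dot = Q_total / (cp * dT) = 225.28 / (4186 * 15.17) = 0.003548 kg/s

0.003548 kg/s


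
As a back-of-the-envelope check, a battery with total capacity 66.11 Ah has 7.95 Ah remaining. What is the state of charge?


SOC = (remaining / total) * 100 = (7.95 / 66.11) * 100 = 12.03%

12.03%


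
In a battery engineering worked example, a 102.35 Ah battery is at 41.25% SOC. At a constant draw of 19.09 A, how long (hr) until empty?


Step 1: remaining = SOC/100 * C_total = 41.25/100 * 102.35 = 42.219 Ah
Step 2: t = remaining / I = 42.219 / 19.09 = 2.212 hr

2.212 hr


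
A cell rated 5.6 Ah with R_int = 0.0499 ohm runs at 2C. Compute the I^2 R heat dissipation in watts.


Step 1: I = C_rate * capacity = 2 * 5.6 = 11.2 A
Step 2: Q = I^2 * R = 11.2^2 * 0.0499 = 125.44 * 0.0499 = 6.259 W

6.259 W


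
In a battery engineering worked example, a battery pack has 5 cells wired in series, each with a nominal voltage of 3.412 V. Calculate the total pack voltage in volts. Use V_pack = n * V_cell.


Series voltages add: 5 * 3.412 V = 17.06 V

17.06 V


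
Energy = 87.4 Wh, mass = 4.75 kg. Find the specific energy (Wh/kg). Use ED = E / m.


ED = E / m = 87.4 / 4.75 = 18.40 Wh/kg

18.40 Wh/kg


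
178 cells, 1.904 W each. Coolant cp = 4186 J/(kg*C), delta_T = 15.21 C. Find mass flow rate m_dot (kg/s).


Q_total = 178 * 1.904 = 338.91 W
m_dot = Q_total / (cp * dT) = 338.91 / (4186 * 15.21) = 0.005323 kg/s

0.005323 kg/s


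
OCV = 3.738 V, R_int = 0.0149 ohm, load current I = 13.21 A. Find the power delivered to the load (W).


Step 1: V_terminal = OCV - I*R = 3.738 - 13.21 * 0.0149 = 3.5412 V
Step 2: P_out = V_terminal * I = 3.5412 * 13.21 = 46.78 W

46.78 W


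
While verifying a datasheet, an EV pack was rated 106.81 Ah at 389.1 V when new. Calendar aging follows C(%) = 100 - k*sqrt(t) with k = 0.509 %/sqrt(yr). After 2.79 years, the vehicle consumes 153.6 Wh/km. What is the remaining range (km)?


Step 1: capacity retention = 100 - 0.509 * sqrt(2.79) = 100 - 0.509 * 1.6703 = 99.15%
Step 2: C_now = 106.81 * 99.15/100 = 105.9 Ah
Step 3: E_pack = V * C_now = 389.1 * 105.9 = 41206 Wh
Step 4: range = E_pack / consumption = 41206 / 153.6 = 268.3 km

268.3 km


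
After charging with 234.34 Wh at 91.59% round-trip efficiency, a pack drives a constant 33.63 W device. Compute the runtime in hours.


Step 1: E_discharge = eta/100 * E_charge = 91.59/100 * 234.34 = 214.63 Wh
Step 2: t = E_discharge / P = 214.63 / 33.63 = 6.382 hr

6.382 hr


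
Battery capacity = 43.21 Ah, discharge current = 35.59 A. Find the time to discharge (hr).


t = capacity / current = 43.21 / 35.59 = 1.214 hr

1.214 hr


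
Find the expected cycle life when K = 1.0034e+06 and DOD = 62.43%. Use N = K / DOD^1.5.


DOD^1.5 = 493.28
N = K / DOD^1.5 = 1.0034e+06 / 493.28 = 2034

2034 cycles


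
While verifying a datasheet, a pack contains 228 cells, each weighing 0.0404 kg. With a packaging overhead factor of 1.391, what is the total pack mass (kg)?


Cell mass sum = 228 * 0.0404 = 9.2112 kg
With overhead 1.391: m_pack = 9.2112 * 1.391 = 12.81 kg

12.81 kg


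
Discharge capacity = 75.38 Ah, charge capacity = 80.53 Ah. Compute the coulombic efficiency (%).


Coulombic efficiency = 75.38/80.53 * 100% = 93.60%

93.60%


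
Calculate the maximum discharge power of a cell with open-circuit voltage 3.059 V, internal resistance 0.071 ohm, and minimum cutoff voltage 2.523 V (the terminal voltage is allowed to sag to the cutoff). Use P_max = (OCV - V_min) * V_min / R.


dV = OCV - V_min = 0.536 V (so I_max = dV / R)
P_max = dV * V_min / R = 0.536 * 2.523 / 0.071 = 19.05 W

19.05 W


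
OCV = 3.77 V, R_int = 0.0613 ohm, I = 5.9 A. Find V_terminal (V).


V = OCV - I*R = 3.77 - 5.9 * 0.0613 = 3.408 V

3.408 V


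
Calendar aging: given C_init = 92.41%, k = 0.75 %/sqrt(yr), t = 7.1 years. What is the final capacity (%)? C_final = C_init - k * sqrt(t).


sqrt(t) = sqrt(7.1) = 2.6646
C_final = 92.41 - 0.75 * 2.6646 = 90.41%

90.41%


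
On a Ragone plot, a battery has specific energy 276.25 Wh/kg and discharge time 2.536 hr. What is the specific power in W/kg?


P_specific = E / t = 276.25 / 2.536 = 108.9 W/kg

108.9 W/kg


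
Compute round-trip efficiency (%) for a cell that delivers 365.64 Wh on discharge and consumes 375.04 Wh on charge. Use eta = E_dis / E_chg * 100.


eta_e = E_dis / E_chg * 100 = 365.64 / 375.04 * 100 = 97.49%

97.49%


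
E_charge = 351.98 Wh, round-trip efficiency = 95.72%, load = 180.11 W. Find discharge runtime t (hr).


Step 1: E_discharge = eta/100 * E_charge = 95.72/100 * 351.98 = 336.92 Wh
Step 2: t = E_discharge / P = 336.92 / 180.11 = 1.871 hr

1.871 hr


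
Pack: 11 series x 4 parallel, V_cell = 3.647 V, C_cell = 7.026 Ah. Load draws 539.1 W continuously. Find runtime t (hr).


Step 1: E_pack = Ns * V_cell * Np * C_cell = 11 * 3.647 * 4 * 7.026 = 1127.4 Wh
Step 2: t = E_pack / P = 1127.4 / 539.1 = 2.091 hr

2.091 hr


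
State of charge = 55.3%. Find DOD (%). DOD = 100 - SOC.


Complement of SOC: DOD = 100% - 55.3% = 44.7%

44.7%


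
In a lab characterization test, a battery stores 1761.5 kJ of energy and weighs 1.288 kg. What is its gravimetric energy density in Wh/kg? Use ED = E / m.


Convert: E = 1761.5 kJ = 489.31 Wh
ED = E / m = 489.31 / 1.288 = 379.9 Wh/kg

379.9 Wh/kg


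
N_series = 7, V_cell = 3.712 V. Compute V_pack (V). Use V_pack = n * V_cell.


V_pack = n * V_cell = 7 * 3.712 = 25.984 V

25.984 V


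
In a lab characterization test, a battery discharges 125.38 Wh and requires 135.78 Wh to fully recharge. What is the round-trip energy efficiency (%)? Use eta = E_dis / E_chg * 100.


Round-trip efficiency = 125.38/135.78 * 100% = 92.34%

92.34%


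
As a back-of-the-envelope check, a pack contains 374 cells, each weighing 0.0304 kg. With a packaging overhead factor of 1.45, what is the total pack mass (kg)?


Cell mass sum = 374 * 0.0304 = 11.37 kg
With overhead 1.45: m_pack = 11.37 * 1.45 = 16.49 kg

16.49 kg


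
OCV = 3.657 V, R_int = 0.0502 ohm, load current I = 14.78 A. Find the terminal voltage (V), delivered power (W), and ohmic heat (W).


Step 1: V_terminal = OCV - I*R = 3.657 - 14.78 * 0.0502 = 2.915 V
Step 2: P_out = V_terminal * I = 2.915 * 14.78 = 43.08 W
Step 3: Q = I^2 * R = 14.78^2 * 0.0502 = 10.97 W

V=2.915 V, P=43.08 W, Q=10.97 W


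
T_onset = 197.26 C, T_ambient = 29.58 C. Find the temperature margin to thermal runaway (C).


Safety margin = 197.26 C - 29.58 C = 167.68 C

167.68 C


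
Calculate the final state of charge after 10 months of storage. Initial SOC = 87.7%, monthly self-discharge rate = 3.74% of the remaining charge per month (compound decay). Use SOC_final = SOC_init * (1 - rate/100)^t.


decay = (1 - 3.74/100)^10 = 0.68306
SOC_final = 87.7 * 0.68306 = 59.90%

59.90%


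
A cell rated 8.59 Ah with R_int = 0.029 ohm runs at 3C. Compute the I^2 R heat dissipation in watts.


Step 1: I = C_rate * capacity = 3 * 8.59 = 25.77 A
Step 2: Q = I^2 * R = 25.77^2 * 0.029 = 664.09 * 0.029 = 19.26 W

19.26 W


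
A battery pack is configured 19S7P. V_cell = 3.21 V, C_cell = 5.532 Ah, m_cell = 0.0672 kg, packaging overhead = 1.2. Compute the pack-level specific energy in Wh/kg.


Step 1: V_pack = 19 * 3.21 = 60.99 V
Step 2: C_pack = 7 * 5.532 = 38.724 Ah
Step 3: E_pack = V_pack * C_pack = 60.99 * 38.724 = 2361.8 Wh
Step 4: m_pack = 19 * 7 * 0.0672 * 1.2 = 10.725 kg
Step 5: ED = E_pack / m_pack = 2361.8 / 10.725 = 220.2 Wh/kg

220.2 Wh/kg


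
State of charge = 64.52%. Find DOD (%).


DOD = 100 - SOC = 100 - 64.52 = 35.48%

35.48%


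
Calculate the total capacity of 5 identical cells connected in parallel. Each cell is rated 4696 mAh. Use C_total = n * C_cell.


Convert: C_cell = 4696 mAh = 4.696 Ah
C_total = 5 * 4.696 = 23.48 Ah

23.48 Ah


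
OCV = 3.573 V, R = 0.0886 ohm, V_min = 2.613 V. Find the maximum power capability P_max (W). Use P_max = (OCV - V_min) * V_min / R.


P_max = (OCV - V_min) * V_min / R = (3.573 - 2.613) * 2.613 / 0.0886 = 0.96 * 2.613 / 0.0886 = 28.31 W

28.31 W


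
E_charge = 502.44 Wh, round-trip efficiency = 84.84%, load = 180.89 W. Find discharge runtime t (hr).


Step 1: E_discharge = eta/100 * E_charge = 84.84/100 * 502.44 = 426.27 Wh
Step 2: t = E_discharge / P = 426.27 / 180.89 = 2.357 hr

2.357 hr


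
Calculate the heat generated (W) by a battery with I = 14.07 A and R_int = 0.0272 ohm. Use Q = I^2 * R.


Q = I^2 * R = 14.07^2 * 0.0272 = 5.385 W

5.385 W


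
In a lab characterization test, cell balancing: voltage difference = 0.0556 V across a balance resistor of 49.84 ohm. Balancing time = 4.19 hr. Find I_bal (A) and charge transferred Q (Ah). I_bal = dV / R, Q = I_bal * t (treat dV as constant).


First, Ohm's law: I_bal = 0.0556 V / 49.84 ohm = 0.0011156 A
Then Q = I * t = 0.0011156 A * 4.19 hr = 0.004674 Ah

I=0.0011156 A, Q=0.004674 Ah


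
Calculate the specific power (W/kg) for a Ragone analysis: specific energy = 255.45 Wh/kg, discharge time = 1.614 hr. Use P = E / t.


Specific power = 255.45 Wh/kg / 1.614 hr = 158.3 W/kg

158.3 W/kg


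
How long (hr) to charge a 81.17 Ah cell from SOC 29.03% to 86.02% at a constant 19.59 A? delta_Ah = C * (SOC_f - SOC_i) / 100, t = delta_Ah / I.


delta_Ah = 81.17 * (86.02 - 29.03) / 100 = 46.259 Ah
t = delta_Ah / I = 46.259 / 19.59 = 2.361 hr

2.361 hr


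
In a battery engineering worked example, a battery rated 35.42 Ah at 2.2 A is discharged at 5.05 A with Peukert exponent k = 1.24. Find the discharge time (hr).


t_rated = C / I_rated = 35.42 / 2.2 = 16.1 hr
(I_rated/I)^k = (0.43564)^1.24 = 0.35688
t = t_rated * (I_rated/I)^k = 16.1 * 0.35688 = 5.746 hr

5.746 hr


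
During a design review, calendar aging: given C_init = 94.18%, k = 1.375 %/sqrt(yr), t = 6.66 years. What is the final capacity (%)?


sqrt(t) = sqrt(6.66) = 2.5807
C_final = 94.18 - 1.375 * 2.5807 = 90.63%

90.63%


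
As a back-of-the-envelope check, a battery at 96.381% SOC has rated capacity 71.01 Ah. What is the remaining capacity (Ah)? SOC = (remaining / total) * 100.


remaining = SOC / 100 * total = 96.381 / 100 * 71.01 = 68.44 Ah

68.44 Ah


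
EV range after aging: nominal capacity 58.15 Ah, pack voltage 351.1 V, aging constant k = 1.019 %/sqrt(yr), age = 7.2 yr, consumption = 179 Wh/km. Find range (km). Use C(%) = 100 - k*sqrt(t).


Step 1: capacity retention = 100 - 1.019 * sqrt(7.2) = 100 - 1.019 * 2.6833 = 97.266%
Step 2: C_now = 58.15 * 97.266/100 = 56.56 Ah
Step 3: E_pack = V * C_now = 351.1 * 56.56 = 19858 Wh
Step 4: range = E_pack / consumption = 19858 / 179 = 110.9 km

110.9 km


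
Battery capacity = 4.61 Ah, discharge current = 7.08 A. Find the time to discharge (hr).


t = capacity / current = 4.61 / 7.08 = 0.6511 hr

0.6511 hr


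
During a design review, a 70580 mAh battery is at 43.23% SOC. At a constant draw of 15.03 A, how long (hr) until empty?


Convert: C_total = 70580 mAh = 70.58 Ah
Step 1: remaining = SOC/100 * C_total = 43.23/100 * 70.58 = 30.512 Ah
Step 2: t = remaining / I = 30.512 / 15.03 = 2.030 hr

2.030 hr


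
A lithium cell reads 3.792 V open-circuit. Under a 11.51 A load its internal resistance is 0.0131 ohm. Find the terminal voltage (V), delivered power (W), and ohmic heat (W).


Step 1: V_terminal = OCV - I*R = 3.792 - 11.51 * 0.0131 = 3.6412 V
Step 2: P_out = V_terminal * I = 3.6412 * 11.51 = 41.91 W
Step 3: Q = I^2 * R = 11.51^2 * 0.0131 = 1.735 W

V=3.6412 V, P=41.91 W, Q=1.735 W


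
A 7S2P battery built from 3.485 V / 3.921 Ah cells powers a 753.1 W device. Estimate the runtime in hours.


Step 1: E_pack = Ns * V_cell * Np * C_cell = 7 * 3.485 * 2 * 3.921 = 191.31 Wh
Step 2: t = E_pack / P = 191.31 / 753.1 = 0.2540 hr

0.2540 hr


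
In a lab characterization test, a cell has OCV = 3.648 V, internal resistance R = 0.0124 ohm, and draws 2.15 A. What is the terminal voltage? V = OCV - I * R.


V = OCV - I*R = 3.648 - 2.15 * 0.0124 = 3.621 V

3.621 V


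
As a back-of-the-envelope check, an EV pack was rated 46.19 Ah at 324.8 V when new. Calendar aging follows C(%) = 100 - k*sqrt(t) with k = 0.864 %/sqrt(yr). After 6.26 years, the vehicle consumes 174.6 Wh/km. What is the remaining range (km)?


Step 1: capacity retention = 100 - 0.864 * sqrt(6.26) = 100 - 0.864 * 2.502 = 97.838%
Step 2: C_now = 46.19 * 97.838/100 = 45.191 Ah
Step 3: E_pack = V * C_now = 324.8 * 45.191 = 14678 Wh
Step 4: range = E_pack / consumption = 14678 / 174.6 = 84.07 km

84.07 km


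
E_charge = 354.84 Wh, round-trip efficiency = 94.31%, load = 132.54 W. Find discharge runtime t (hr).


Step 1: E_discharge = eta/100 * E_charge = 94.31/100 * 354.84 = 334.65 Wh
Step 2: t = E_discharge / P = 334.65 / 132.54 = 2.525 hr

2.525 hr


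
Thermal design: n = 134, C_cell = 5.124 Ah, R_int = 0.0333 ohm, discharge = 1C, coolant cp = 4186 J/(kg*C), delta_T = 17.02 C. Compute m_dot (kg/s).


Step 1: I = 1 * 5.124 = 5.124 A
Step 2: Q_cell = I^2 * R = 5.124^2 * 0.0333 = 0.8743 W
Step 3: Q_total = 134 * 0.8743 = 117.16 W
Step 4: m_dot = Q_total / (cp * dT) = 117.16 / (4186 * 17.02) = 0.001644 kg/s

0.001644 kg/s


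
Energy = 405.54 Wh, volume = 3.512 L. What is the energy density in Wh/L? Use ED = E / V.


Volumetric ED = 405.54 Wh / 3.512 L = 115.5 Wh/L

115.5 Wh/L


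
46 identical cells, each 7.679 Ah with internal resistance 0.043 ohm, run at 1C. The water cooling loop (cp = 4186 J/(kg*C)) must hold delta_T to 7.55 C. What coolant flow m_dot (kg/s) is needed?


Step 1: I = 1 * 7.679 = 7.679 A
Step 2: Q_cell = I^2 * R = 7.679^2 * 0.043 = 2.5356 W
Step 3: Q_total = 46 * 2.5356 = 116.64 W
Step 4: m_dot = Q_total / (cp * dT) = 116.64 / (4186 * 7.55) = 0.003691 kg/s

0.003691 kg/s


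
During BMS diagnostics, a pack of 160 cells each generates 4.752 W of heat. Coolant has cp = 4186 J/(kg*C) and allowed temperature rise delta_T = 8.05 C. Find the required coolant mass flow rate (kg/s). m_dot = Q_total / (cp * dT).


Step 1: Total heat Q = 160 * 4.752 W = 760.32 W
Step 2: denom = cp * dT = 4186 * 8.05 = 33697
Step 3: m_dot = 760.32 / 33697 = 0.02256 kg/s

0.02256 kg/s


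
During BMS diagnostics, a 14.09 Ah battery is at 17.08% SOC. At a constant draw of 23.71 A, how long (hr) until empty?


Step 1: remaining = SOC/100 * C_total = 17.08/100 * 14.09 = 2.4066 Ah
Step 2: t = remaining / I = 2.4066 / 23.71 = 0.1015 hr

0.1015 hr


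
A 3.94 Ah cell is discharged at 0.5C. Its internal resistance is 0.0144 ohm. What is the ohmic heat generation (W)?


Step 1: I = C_rate * capacity = 0.5 * 3.94 = 1.97 A
Step 2: Q = I^2 * R = 1.97^2 * 0.0144 = 3.8809 * 0.0144 = 0.05588 W

0.05588 W


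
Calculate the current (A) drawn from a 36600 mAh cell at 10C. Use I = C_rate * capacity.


Convert: capacity = 36600 mAh = 36.6 Ah
I = C_rate * capacity = 10 * 36.6 = 366 A

366 A


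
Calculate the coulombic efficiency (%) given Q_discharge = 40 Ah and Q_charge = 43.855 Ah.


eta_c = Q_dis / Q_chg * 100 = 40 / 43.855 * 100 = 91.21%

91.21%


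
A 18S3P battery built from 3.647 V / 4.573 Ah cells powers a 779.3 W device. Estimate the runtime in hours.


Step 1: E_pack = Ns * V_cell * Np * C_cell = 18 * 3.647 * 3 * 4.573 = 900.6 Wh
Step 2: t = E_pack / P = 900.6 / 779.3 = 1.156 hr

1.156 hr


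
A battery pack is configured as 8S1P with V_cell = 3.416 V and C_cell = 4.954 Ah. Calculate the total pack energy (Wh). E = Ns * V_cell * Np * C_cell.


E = Ns * Vcell * Np * Ccell = 8 * 3.416 * 1 * 4.954 = 135.4 Wh

135.4 Wh


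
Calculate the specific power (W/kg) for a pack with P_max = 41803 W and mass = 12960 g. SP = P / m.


Convert: m = 12960 g = 12.96 kg
Specific power = 41803 W / 12.96 kg = 3226 W/kg

3226 W/kg


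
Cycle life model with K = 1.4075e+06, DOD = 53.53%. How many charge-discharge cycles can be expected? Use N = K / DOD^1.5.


Step 1: DOD^1.5 = 53.53^1.5 = 391.65
Step 2: N = 1.4075e+06 / 391.65 = 3594 cycles

3594 cycles


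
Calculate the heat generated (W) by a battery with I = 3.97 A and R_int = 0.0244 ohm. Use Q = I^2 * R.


I^2 = 15.761
Q = 15.761 * 0.0244 = 0.3846 W

0.3846 W


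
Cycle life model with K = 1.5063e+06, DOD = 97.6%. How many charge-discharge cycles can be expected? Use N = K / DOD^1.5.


DOD^1.5 = 964.22
N = K / DOD^1.5 = 1.5063e+06 / 964.22 = 1562

1562 cycles


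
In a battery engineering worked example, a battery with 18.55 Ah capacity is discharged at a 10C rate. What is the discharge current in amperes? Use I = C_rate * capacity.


I = C_rate * capacity = 10 * 18.55 = 185.5 A

185.5 A


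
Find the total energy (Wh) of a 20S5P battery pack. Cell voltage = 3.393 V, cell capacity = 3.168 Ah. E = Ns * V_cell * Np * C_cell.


E = Ns * Vcell * Np * Ccell = 20 * 3.393 * 5 * 3.168 = 1075 Wh

1075 Wh


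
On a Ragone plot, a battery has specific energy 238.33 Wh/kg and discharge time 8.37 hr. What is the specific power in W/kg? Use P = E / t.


P_specific = E / t = 238.33 / 8.37 = 28.47 W/kg

28.47 W/kg


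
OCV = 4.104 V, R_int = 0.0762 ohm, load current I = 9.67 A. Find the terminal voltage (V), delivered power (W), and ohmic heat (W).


Step 1: V_terminal = OCV - I*R = 4.104 - 9.67 * 0.0762 = 3.3671 V
Step 2: P_out = V_terminal * I = 3.3671 * 9.67 = 32.56 W
Step 3: Q = I^2 * R = 9.67^2 * 0.0762 = 7.125 W

V=3.3671 V, P=32.56 W, Q=7.125 W


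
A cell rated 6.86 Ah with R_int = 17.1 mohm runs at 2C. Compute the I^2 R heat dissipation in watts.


Convert: R = 17.1 mohm = 0.0171 ohm
Step 1: I = C_rate * capacity = 2 * 6.86 = 13.72 A
Step 2: Q = I^2 * R = 13.72^2 * 0.0171 = 188.24 * 0.0171 = 3.219 W

3.219 W


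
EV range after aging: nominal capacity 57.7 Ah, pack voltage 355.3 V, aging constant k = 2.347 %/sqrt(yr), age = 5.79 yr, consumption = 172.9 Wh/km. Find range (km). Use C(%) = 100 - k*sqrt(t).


Step 1: capacity retention = 100 - 2.347 * sqrt(5.79) = 100 - 2.347 * 2.4062 = 94.353%
Step 2: C_now = 57.7 * 94.353/100 = 54.442 Ah
Step 3: E_pack = V * C_now = 355.3 * 54.442 = 19343 Wh
Step 4: range = E_pack / consumption = 19343 / 172.9 = 111.9 km

111.9 km


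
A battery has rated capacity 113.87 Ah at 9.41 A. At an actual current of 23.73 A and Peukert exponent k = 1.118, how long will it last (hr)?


Step 1: t_rated = C / I_rated = 113.87 / 9.41 = 12.101 hr
Step 2: ratio = 9.41 / 23.73 = 0.39654
Step 3: ratio^k = 0.39654^1.118 = 0.35554
Step 4: t = t_rated * ratio^k = 12.101 * 0.35554 = 4.302 hr

4.302 hr


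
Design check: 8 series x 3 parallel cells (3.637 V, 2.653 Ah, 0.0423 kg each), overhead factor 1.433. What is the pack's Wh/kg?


Step 1: V_pack = 8 * 3.637 = 29.096 V
Step 2: C_pack = 3 * 2.653 = 7.959 Ah
Step 3: E_pack = V_pack * C_pack = 29.096 * 7.959 = 231.58 Wh
Step 4: m_pack = 8 * 3 * 0.0423 * 1.433 = 1.4548 kg
Step 5: ED = E_pack / m_pack = 231.58 / 1.4548 = 159.2 Wh/kg

159.2 Wh/kg


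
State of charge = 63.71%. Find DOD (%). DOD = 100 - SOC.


Complement of SOC: DOD = 100% - 63.71% = 36.29%

36.29%


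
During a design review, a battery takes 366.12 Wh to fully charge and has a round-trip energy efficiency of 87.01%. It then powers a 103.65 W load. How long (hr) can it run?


Step 1: E_discharge = eta/100 * E_charge = 87.01/100 * 366.12 = 318.56 Wh
Step 2: t = E_discharge / P = 318.56 / 103.65 = 3.073 hr

3.073 hr


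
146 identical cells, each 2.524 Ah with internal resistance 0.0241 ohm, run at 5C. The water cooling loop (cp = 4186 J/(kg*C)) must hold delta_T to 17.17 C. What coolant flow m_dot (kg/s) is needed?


Step 1: I = 5 * 2.524 = 12.62 A
Step 2: Q_cell = I^2 * R = 12.62^2 * 0.0241 = 3.8383 W
Step 3: Q_total = 146 * 3.8383 = 560.39 W
Step 4: m_dot = Q_total / (cp * dT) = 560.39 / (4186 * 17.17) = 0.007797 kg/s

0.007797 kg/s


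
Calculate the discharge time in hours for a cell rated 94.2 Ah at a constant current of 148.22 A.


t = capacity / current = 94.2 / 148.22 = 0.6355 hr

0.6355 hr


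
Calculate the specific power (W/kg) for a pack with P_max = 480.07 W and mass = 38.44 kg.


Specific power = 480.07 W / 38.44 kg = 12.49 W/kg

12.49 W/kg


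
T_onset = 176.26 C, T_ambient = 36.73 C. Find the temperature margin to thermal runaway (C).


margin = T_onset - T_ambient = 176.26 - 36.73 = 139.53 C

139.53 C


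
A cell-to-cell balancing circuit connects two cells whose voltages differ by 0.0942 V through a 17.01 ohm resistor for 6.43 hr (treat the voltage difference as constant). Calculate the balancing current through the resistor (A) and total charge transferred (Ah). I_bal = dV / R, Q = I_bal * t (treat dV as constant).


First, Ohm's law: I_bal = 0.0942 V / 17.01 ohm = 0.0055379 A
Then Q = I * t = 0.0055379 A * 6.43 hr = 0.03561 Ah

I=0.0055379 A, Q=0.03561 Ah


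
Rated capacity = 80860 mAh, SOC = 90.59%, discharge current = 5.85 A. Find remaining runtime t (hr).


Convert: C_total = 80860 mAh = 80.86 Ah
Step 1: remaining = SOC/100 * C_total = 90.59/100 * 80.86 = 73.251 Ah
Step 2: t = remaining / I = 73.251 / 5.85 = 12.52 hr

12.52 hr


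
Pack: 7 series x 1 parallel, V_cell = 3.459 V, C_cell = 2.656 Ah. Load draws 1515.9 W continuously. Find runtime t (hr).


Step 1: E_pack = Ns * V_cell * Np * C_cell = 7 * 3.459 * 1 * 2.656 = 64.31 Wh
Step 2: t = E_pack / P = 64.31 / 1515.9 = 0.04242 hr

0.04242 hr


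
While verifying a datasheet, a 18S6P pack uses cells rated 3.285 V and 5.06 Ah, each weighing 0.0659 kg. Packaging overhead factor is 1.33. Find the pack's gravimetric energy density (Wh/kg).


Step 1: V_pack = 18 * 3.285 = 59.13 V
Step 2: C_pack = 6 * 5.06 = 30.36 Ah
Step 3: E_pack = V_pack * C_pack = 59.13 * 30.36 = 1795.2 Wh
Step 4: m_pack = 18 * 6 * 0.0659 * 1.33 = 9.4659 kg
Step 5: ED = E_pack / m_pack = 1795.2 / 9.4659 = 189.6 Wh/kg

189.6 Wh/kg


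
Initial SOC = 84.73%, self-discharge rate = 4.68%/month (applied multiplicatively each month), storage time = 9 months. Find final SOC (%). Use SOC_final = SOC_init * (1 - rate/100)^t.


decay = (1 - 4.68/100)^9 = 0.64962
SOC_final = 84.73 * 0.64962 = 55.04%

55.04%


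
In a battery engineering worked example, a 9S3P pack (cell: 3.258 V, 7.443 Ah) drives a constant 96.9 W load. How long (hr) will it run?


Step 1: E_pack = Ns * V_cell * Np * C_cell = 9 * 3.258 * 3 * 7.443 = 654.73 Wh
Step 2: t = E_pack / P = 654.73 / 96.9 = 6.757 hr

6.757 hr


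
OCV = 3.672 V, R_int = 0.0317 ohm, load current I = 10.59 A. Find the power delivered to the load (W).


Step 1: V_terminal = OCV - I*R = 3.672 - 10.59 * 0.0317 = 3.3363 V
Step 2: P_out = V_terminal * I = 3.3363 * 10.59 = 35.33 W

35.33 W


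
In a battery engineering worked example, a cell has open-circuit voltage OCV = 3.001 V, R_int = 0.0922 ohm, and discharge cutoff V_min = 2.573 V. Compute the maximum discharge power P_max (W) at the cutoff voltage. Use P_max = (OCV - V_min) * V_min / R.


P_max = (OCV - V_min) * V_min / R = (3.001 - 2.573) * 2.573 / 0.0922 = 0.428 * 2.573 / 0.0922 = 11.94 W

11.94 W


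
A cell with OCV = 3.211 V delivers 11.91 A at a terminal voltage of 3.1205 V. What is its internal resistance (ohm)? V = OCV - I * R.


R = (OCV - V) / I = (3.211 - 3.1205) / 11.91 = 0.007599 ohm

0.007599 ohm


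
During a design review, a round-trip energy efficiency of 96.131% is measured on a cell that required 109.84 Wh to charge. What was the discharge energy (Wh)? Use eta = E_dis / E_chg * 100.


E_dis = eta/100 * E_chg = 96.131/100 * 109.84 = 105.6 Wh

105.6 Wh


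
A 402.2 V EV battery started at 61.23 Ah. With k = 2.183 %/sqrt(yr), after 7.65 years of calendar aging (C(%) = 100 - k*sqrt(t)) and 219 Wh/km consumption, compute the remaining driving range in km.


Step 1: capacity retention = 100 - 2.183 * sqrt(7.65) = 100 - 2.183 * 2.7659 = 93.962%
Step 2: C_now = 61.23 * 93.962/100 = 57.533 Ah
Step 3: E_pack = V * C_now = 402.2 * 57.533 = 23140 Wh
Step 4: range = E_pack / consumption = 23140 / 219 = 105.7 km

105.7 km


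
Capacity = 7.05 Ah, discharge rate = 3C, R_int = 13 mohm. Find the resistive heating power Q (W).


Convert: R = 13 mohm = 0.013 ohm
Step 1: I = C_rate * capacity = 3 * 7.05 = 21.15 A
Step 2: Q = I^2 * R = 21.15^2 * 0.013 = 447.32 * 0.013 = 5.815 W

5.815 W


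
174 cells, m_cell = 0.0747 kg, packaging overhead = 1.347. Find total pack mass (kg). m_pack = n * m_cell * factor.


Cell mass sum = 174 * 0.0747 = 12.998 kg
With overhead 1.347: m_pack = 12.998 * 1.347 = 17.51 kg

17.51 kg


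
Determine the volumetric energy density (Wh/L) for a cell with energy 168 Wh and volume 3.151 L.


ED = E / V = 168 / 3.151 = 53.32 Wh/L

53.32 Wh/L


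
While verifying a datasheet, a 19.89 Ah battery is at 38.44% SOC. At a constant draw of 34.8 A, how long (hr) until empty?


Step 1: remaining = SOC/100 * C_total = 38.44/100 * 19.89 = 7.6457 Ah
Step 2: t = remaining / I = 7.6457 / 34.8 = 0.2197 hr

0.2197 hr


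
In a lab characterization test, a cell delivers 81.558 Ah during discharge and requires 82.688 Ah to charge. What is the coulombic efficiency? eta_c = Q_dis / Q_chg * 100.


eta_c = Q_dis / Q_chg * 100 = 81.558 / 82.688 * 100 = 98.63%

98.63%


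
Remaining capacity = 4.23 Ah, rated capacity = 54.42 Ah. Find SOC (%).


SOC% = 4.23 / 54.42 * 100 = 7.773%

7.773%


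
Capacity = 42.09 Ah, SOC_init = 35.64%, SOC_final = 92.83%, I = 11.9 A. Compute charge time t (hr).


Step 1: dSOC = 92.83% - 35.64% = 57.19%
Step 2: delta_Ah = 42.09 * 57.19 / 100 = 24.071 Ah
Step 3: t = 24.071 / 11.9 = 2.023 hr

2.023 hr


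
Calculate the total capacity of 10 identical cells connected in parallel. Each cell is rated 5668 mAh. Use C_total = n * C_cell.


Convert: C_cell = 5668 mAh = 5.668 Ah
C_total = 10 * 5.668 = 56.68 Ah

56.68 Ah


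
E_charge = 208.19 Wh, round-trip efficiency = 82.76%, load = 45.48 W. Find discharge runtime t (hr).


Step 1: E_discharge = eta/100 * E_charge = 82.76/100 * 208.19 = 172.3 Wh
Step 2: t = E_discharge / P = 172.3 / 45.48 = 3.788 hr

3.788 hr


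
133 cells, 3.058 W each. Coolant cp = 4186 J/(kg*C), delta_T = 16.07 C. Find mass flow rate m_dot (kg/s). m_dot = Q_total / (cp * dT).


Q_total = 133 * 3.058 = 406.71 W
m_dot = Q_total / (cp * dT) = 406.71 / (4186 * 16.07) = 0.006046 kg/s

0.006046 kg/s


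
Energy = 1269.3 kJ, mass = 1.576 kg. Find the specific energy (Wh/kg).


Convert: E = 1269.3 kJ = 352.58 Wh
ED = E / m = 352.58 / 1.576 = 223.7 Wh/kg

223.7 Wh/kg


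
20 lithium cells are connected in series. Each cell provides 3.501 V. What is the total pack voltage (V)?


With 20 cells in series at 3.501 V each, V_pack = 70.02 V

70.02 V


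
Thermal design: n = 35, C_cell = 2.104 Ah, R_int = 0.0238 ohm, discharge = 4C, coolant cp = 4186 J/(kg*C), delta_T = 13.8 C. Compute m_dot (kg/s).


Step 1: I = 4 * 2.104 = 8.416 A
Step 2: Q_cell = I^2 * R = 8.416^2 * 0.0238 = 1.6857 W
Step 3: Q_total = 35 * 1.6857 = 59 W
Step 4: m_dot = Q_total / (cp * dT) = 59 / (4186 * 13.8) = 0.001021 kg/s

0.001021 kg/s


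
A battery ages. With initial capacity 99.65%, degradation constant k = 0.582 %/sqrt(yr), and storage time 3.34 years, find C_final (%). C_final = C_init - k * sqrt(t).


Step 1: sqrt(3.34 yr) = 1.8276
Step 2: drop = 0.582 * 1.8276 = 1.0637
Step 3: C_final = 99.65 - 1.0637 = 98.59%

98.59%


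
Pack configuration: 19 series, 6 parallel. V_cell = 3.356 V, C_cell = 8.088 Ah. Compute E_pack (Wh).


V_pack = 19 * 3.356 = 63.764 V
C_pack = 6 * 8.088 = 48.528 Ah
E = V_pack * C_pack = 63.764 * 48.528 = 3094 Wh

3094 Wh


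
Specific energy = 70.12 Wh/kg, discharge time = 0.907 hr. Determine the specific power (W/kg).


P_specific = E / t = 70.12 / 0.907 = 77.31 W/kg

77.31 W/kg


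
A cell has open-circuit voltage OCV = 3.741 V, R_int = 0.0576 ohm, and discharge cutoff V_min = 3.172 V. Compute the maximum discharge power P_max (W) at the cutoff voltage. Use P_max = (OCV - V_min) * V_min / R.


P_max = (OCV - V_min) * V_min / R = (3.741 - 3.172) * 3.172 / 0.0576 = 0.569 * 3.172 / 0.0576 = 31.33 W

31.33 W


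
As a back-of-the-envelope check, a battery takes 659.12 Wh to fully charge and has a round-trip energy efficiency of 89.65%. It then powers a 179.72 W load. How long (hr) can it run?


Step 1: E_discharge = eta/100 * E_charge = 89.65/100 * 659.12 = 590.9 Wh
Step 2: t = E_discharge / P = 590.9 / 179.72 = 3.288 hr

3.288 hr


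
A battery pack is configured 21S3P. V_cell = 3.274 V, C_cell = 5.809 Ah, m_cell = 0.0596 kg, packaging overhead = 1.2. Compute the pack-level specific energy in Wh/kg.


Step 1: V_pack = 21 * 3.274 = 68.754 V
Step 2: C_pack = 3 * 5.809 = 17.427 Ah
Step 3: E_pack = V_pack * C_pack = 68.754 * 17.427 = 1198.2 Wh
Step 4: m_pack = 21 * 3 * 0.0596 * 1.2 = 4.5058 kg
Step 5: ED = E_pack / m_pack = 1198.2 / 4.5058 = 265.9 Wh/kg

265.9 Wh/kg


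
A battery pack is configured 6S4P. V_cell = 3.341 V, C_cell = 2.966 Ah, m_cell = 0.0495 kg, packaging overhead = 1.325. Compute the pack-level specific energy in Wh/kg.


Step 1: V_pack = 6 * 3.341 = 20.046 V
Step 2: C_pack = 4 * 2.966 = 11.864 Ah
Step 3: E_pack = V_pack * C_pack = 20.046 * 11.864 = 237.83 Wh
Step 4: m_pack = 6 * 4 * 0.0495 * 1.325 = 1.5741 kg
Step 5: ED = E_pack / m_pack = 237.83 / 1.5741 = 151.1 Wh/kg

151.1 Wh/kg


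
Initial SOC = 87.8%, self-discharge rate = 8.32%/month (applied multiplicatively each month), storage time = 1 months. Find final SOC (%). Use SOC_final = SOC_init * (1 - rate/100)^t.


Monthly retention factor = 1 - 8.32/100 = 0.9168
Over 1 months: factor^1 = 0.9168
SOC_final = 87.8 * 0.9168 = 80.50%

80.50%


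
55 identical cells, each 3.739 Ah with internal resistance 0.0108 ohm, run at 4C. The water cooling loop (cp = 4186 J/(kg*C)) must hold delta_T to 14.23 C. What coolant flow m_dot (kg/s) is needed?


Step 1: I = 4 * 3.739 = 14.956 A
Step 2: Q_cell = I^2 * R = 14.956^2 * 0.0108 = 2.4158 W
Step 3: Q_total = 55 * 2.4158 = 132.87 W
Step 4: m_dot = Q_total / (cp * dT) = 132.87 / (4186 * 14.23) = 0.002231 kg/s

0.002231 kg/s


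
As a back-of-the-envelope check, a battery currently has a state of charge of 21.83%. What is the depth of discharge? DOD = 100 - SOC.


Complement of SOC: DOD = 100% - 21.83% = 78.17%

78.17%


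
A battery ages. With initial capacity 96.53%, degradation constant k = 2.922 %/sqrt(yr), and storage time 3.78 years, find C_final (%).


sqrt(t) = sqrt(3.78) = 1.9442
C_final = 96.53 - 2.922 * 1.9442 = 90.85%

90.85%


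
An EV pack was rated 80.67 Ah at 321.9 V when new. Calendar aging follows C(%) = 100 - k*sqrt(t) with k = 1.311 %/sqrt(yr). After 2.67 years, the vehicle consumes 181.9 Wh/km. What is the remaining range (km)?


Step 1: capacity retention = 100 - 1.311 * sqrt(2.67) = 100 - 1.311 * 1.634 = 97.858%
Step 2: C_now = 80.67 * 97.858/100 = 78.942 Ah
Step 3: E_pack = V * C_now = 321.9 * 78.942 = 25411 Wh
Step 4: range = E_pack / consumption = 25411 / 181.9 = 139.7 km

139.7 km


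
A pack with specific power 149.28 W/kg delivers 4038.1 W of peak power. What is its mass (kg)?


m = P / SP = 4038.1 / 149.28 = 27.05 kg

27.05 kg


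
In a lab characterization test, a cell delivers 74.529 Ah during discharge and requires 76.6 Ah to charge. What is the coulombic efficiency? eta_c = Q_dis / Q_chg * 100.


eta_c = Q_dis / Q_chg * 100 = 74.529 / 76.6 * 100 = 97.30%

97.30%


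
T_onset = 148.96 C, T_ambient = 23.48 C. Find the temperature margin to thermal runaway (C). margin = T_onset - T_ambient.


Safety margin = 148.96 C - 23.48 C = 125.48 C

125.48 C


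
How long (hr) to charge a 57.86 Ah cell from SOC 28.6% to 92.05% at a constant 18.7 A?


Step 1: dSOC = 92.05% - 28.6% = 63.45%
Step 2: delta_Ah = 57.86 * 63.45 / 100 = 36.712 Ah
Step 3: t = 36.712 / 18.7 = 1.963 hr

1.963 hr


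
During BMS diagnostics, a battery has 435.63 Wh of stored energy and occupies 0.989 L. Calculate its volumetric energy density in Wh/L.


ED = E / V = 435.63 / 0.989 = 440.5 Wh/L

440.5 Wh/L


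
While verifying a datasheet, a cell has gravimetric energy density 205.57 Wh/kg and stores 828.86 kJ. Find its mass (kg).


Convert: E = 828.86 kJ = 230.24 Wh
m = E / ED = 230.24 / 205.57 = 1.120 kg

1.120 kg


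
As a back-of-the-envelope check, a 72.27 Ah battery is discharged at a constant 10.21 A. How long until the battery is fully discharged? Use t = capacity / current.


Runtime = 72.27 Ah / 10.21 A = 7.078 hr

7.078 hr


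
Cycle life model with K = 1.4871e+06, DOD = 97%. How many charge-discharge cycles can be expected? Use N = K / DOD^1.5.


Step 1: DOD^1.5 = 97^1.5 = 955.34
Step 2: N = 1.4871e+06 / 955.34 = 1557 cycles

1557 cycles


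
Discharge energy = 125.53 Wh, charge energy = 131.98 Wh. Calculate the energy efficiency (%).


eta_e = E_dis / E_chg * 100 = 125.53 / 131.98 * 100 = 95.11%

95.11%


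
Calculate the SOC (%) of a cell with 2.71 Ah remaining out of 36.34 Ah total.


SOC = (remaining / total) * 100 = (2.71 / 36.34) * 100 = 7.457%

7.457%


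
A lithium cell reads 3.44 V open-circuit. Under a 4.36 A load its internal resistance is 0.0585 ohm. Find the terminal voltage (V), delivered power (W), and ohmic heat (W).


Step 1: V_terminal = OCV - I*R = 3.44 - 4.36 * 0.0585 = 3.1849 V
Step 2: P_out = V_terminal * I = 3.1849 * 4.36 = 13.89 W
Step 3: Q = I^2 * R = 4.36^2 * 0.0585 = 1.112 W

V=3.1849 V, P=13.89 W, Q=1.112 W


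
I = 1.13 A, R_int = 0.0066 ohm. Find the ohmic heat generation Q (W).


I^2 = 1.2769
Q = 1.2769 * 0.0066 = 0.008428 W

0.008428 W


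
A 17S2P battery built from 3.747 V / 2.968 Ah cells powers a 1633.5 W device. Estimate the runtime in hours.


Step 1: E_pack = Ns * V_cell * Np * C_cell = 17 * 3.747 * 2 * 2.968 = 378.12 Wh
Step 2: t = E_pack / P = 378.12 / 1633.5 = 0.2315 hr

0.2315 hr


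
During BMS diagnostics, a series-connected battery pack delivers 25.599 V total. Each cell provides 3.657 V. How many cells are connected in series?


n = V_pack / V_cell = 25.599 / 3.657 = 7

7


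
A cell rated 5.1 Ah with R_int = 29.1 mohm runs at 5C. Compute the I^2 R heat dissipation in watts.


Convert: R = 29.1 mohm = 0.0291 ohm
Step 1: I = C_rate * capacity = 5 * 5.1 = 25.5 A
Step 2: Q = I^2 * R = 25.5^2 * 0.0291 = 650.25 * 0.0291 = 18.92 W

18.92 W


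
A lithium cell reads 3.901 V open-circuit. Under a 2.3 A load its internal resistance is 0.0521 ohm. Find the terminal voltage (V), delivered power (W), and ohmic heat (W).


Step 1: V_terminal = OCV - I*R = 3.901 - 2.3 * 0.0521 = 3.7812 V
Step 2: P_out = V_terminal * I = 3.7812 * 2.3 = 8.697 W
Step 3: Q = I^2 * R = 2.3^2 * 0.0521 = 0.2756 W

V=3.7812 V, P=8.697 W, Q=0.2756 W
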